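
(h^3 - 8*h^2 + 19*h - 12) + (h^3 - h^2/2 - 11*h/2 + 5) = 2*h^3 - 17*h^2/2 + 27*h/2 - 7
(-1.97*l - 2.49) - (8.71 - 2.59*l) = 0.62*l - 11.2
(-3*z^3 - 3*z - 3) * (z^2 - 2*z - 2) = -3*z^5 + 6*z^4 + 3*z^3 + 3*z^2 + 12*z + 6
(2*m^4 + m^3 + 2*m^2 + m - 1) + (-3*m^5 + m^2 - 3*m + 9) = -3*m^5 + 2*m^4 + m^3 + 3*m^2 - 2*m + 8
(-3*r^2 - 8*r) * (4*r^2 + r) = -12*r^4 - 35*r^3 - 8*r^2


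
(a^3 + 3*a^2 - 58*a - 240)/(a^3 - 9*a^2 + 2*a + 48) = (a^2 + 11*a + 30)/(a^2 - a - 6)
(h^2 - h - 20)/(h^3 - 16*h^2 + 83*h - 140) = (h + 4)/(h^2 - 11*h + 28)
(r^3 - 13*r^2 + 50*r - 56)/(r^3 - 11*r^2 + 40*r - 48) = (r^2 - 9*r + 14)/(r^2 - 7*r + 12)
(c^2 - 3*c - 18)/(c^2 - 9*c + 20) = (c^2 - 3*c - 18)/(c^2 - 9*c + 20)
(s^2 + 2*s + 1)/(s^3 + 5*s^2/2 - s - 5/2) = 2*(s + 1)/(2*s^2 + 3*s - 5)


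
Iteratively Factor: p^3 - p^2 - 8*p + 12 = (p - 2)*(p^2 + p - 6) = (p - 2)^2*(p + 3)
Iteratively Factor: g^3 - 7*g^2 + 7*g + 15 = (g - 3)*(g^2 - 4*g - 5) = (g - 3)*(g + 1)*(g - 5)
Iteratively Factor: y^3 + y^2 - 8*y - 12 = (y + 2)*(y^2 - y - 6) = (y - 3)*(y + 2)*(y + 2)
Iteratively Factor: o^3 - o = (o + 1)*(o^2 - o) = o*(o + 1)*(o - 1)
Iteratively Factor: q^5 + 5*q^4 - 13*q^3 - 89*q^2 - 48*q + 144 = (q + 4)*(q^4 + q^3 - 17*q^2 - 21*q + 36) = (q - 4)*(q + 4)*(q^3 + 5*q^2 + 3*q - 9) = (q - 4)*(q + 3)*(q + 4)*(q^2 + 2*q - 3) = (q - 4)*(q + 3)^2*(q + 4)*(q - 1)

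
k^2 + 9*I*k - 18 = (k + 3*I)*(k + 6*I)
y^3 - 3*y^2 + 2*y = y*(y - 2)*(y - 1)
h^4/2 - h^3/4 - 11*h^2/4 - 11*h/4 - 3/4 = (h/2 + 1/2)*(h - 3)*(h + 1/2)*(h + 1)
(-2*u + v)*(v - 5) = -2*u*v + 10*u + v^2 - 5*v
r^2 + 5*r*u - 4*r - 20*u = (r - 4)*(r + 5*u)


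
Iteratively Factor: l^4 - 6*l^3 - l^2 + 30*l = (l + 2)*(l^3 - 8*l^2 + 15*l) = (l - 5)*(l + 2)*(l^2 - 3*l) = (l - 5)*(l - 3)*(l + 2)*(l)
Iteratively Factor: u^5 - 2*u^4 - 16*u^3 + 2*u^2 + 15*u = (u - 5)*(u^4 + 3*u^3 - u^2 - 3*u) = (u - 5)*(u - 1)*(u^3 + 4*u^2 + 3*u) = u*(u - 5)*(u - 1)*(u^2 + 4*u + 3) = u*(u - 5)*(u - 1)*(u + 3)*(u + 1)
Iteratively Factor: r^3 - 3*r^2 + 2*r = (r)*(r^2 - 3*r + 2) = r*(r - 2)*(r - 1)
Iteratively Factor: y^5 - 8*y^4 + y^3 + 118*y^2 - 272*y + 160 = (y + 4)*(y^4 - 12*y^3 + 49*y^2 - 78*y + 40) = (y - 5)*(y + 4)*(y^3 - 7*y^2 + 14*y - 8) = (y - 5)*(y - 4)*(y + 4)*(y^2 - 3*y + 2) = (y - 5)*(y - 4)*(y - 1)*(y + 4)*(y - 2)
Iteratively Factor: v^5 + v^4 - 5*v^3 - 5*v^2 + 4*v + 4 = (v - 1)*(v^4 + 2*v^3 - 3*v^2 - 8*v - 4) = (v - 1)*(v + 1)*(v^3 + v^2 - 4*v - 4) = (v - 1)*(v + 1)^2*(v^2 - 4) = (v - 2)*(v - 1)*(v + 1)^2*(v + 2)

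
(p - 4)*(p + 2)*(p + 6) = p^3 + 4*p^2 - 20*p - 48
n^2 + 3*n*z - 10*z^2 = (n - 2*z)*(n + 5*z)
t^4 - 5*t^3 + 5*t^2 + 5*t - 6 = (t - 3)*(t - 2)*(t - 1)*(t + 1)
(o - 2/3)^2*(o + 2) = o^3 + 2*o^2/3 - 20*o/9 + 8/9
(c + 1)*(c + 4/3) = c^2 + 7*c/3 + 4/3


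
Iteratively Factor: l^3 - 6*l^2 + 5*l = (l - 1)*(l^2 - 5*l) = (l - 5)*(l - 1)*(l)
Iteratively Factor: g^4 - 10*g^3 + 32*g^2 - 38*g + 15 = (g - 1)*(g^3 - 9*g^2 + 23*g - 15) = (g - 1)^2*(g^2 - 8*g + 15) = (g - 5)*(g - 1)^2*(g - 3)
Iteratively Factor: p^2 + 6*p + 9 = (p + 3)*(p + 3)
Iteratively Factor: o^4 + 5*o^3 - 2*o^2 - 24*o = (o + 4)*(o^3 + o^2 - 6*o) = (o - 2)*(o + 4)*(o^2 + 3*o) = (o - 2)*(o + 3)*(o + 4)*(o)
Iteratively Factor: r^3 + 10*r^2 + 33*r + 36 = (r + 3)*(r^2 + 7*r + 12) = (r + 3)^2*(r + 4)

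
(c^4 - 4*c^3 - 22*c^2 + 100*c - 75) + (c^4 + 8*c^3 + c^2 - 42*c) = 2*c^4 + 4*c^3 - 21*c^2 + 58*c - 75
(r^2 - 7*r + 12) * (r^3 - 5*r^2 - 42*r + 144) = r^5 - 12*r^4 + 5*r^3 + 378*r^2 - 1512*r + 1728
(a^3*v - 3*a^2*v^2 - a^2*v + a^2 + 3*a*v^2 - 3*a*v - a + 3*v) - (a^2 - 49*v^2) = a^3*v - 3*a^2*v^2 - a^2*v + 3*a*v^2 - 3*a*v - a + 49*v^2 + 3*v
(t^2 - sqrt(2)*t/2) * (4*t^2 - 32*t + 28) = 4*t^4 - 32*t^3 - 2*sqrt(2)*t^3 + 16*sqrt(2)*t^2 + 28*t^2 - 14*sqrt(2)*t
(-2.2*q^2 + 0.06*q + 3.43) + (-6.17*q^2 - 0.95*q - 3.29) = -8.37*q^2 - 0.89*q + 0.14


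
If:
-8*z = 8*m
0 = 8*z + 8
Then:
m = 1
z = -1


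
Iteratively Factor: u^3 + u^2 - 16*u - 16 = (u + 4)*(u^2 - 3*u - 4) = (u + 1)*(u + 4)*(u - 4)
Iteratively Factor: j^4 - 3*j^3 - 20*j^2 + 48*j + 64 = (j - 4)*(j^3 + j^2 - 16*j - 16) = (j - 4)*(j + 4)*(j^2 - 3*j - 4) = (j - 4)*(j + 1)*(j + 4)*(j - 4)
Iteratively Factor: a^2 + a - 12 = (a + 4)*(a - 3)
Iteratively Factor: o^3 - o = (o - 1)*(o^2 + o) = (o - 1)*(o + 1)*(o)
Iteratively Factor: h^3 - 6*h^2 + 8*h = (h)*(h^2 - 6*h + 8) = h*(h - 4)*(h - 2)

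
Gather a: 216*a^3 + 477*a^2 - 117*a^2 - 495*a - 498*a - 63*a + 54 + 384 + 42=216*a^3 + 360*a^2 - 1056*a + 480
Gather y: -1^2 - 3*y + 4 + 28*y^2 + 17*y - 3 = 28*y^2 + 14*y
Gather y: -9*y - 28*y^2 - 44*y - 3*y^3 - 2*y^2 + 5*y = -3*y^3 - 30*y^2 - 48*y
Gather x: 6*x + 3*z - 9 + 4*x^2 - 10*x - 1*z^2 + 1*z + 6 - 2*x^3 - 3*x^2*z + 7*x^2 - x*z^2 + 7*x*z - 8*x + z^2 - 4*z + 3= -2*x^3 + x^2*(11 - 3*z) + x*(-z^2 + 7*z - 12)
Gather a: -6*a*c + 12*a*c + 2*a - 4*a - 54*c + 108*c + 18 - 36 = a*(6*c - 2) + 54*c - 18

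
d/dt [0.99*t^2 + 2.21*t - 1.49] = 1.98*t + 2.21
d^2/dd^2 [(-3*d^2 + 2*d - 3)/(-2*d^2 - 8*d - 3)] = 2*(-56*d^3 - 18*d^2 + 180*d + 249)/(8*d^6 + 96*d^5 + 420*d^4 + 800*d^3 + 630*d^2 + 216*d + 27)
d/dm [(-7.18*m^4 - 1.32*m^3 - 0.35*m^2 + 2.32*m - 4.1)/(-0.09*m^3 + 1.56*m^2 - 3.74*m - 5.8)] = (0.6462*m^6 - 22.4016*m^5 + 78.4689*m^4 + 176.8672*m^3 + 19.5508*m^2 + 16.852*m - 28.79)/(0.0081*m^6 - 0.2808*m^5 + 3.1068*m^4 - 10.6248*m^3 - 4.1084*m^2 + 43.384*m + 33.64)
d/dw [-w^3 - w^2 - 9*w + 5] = -3*w^2 - 2*w - 9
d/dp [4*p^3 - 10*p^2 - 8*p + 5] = 12*p^2 - 20*p - 8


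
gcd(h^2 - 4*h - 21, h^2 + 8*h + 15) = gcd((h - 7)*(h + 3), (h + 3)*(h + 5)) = h + 3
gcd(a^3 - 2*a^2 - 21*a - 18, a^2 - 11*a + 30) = a - 6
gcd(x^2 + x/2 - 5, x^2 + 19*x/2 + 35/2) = x + 5/2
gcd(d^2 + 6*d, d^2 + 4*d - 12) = d + 6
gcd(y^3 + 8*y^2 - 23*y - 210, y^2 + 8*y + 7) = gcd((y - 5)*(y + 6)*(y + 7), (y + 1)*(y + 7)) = y + 7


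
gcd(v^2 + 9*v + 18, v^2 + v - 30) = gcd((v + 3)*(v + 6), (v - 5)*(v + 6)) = v + 6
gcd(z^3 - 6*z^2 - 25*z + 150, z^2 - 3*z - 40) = z + 5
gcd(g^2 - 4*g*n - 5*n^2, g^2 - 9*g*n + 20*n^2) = g - 5*n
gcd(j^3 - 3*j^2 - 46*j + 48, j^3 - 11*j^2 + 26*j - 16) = j^2 - 9*j + 8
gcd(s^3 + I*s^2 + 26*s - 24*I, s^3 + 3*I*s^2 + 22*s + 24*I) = s^2 + 2*I*s + 24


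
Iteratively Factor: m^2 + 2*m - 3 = (m + 3)*(m - 1)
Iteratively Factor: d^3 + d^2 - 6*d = (d - 2)*(d^2 + 3*d) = d*(d - 2)*(d + 3)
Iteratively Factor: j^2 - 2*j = (j)*(j - 2)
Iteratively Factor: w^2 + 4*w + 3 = (w + 3)*(w + 1)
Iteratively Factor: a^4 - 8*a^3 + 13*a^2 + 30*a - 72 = (a - 3)*(a^3 - 5*a^2 - 2*a + 24) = (a - 3)^2*(a^2 - 2*a - 8) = (a - 3)^2*(a + 2)*(a - 4)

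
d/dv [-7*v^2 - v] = -14*v - 1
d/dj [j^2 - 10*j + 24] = 2*j - 10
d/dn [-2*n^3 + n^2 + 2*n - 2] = -6*n^2 + 2*n + 2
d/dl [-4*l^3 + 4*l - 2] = 4 - 12*l^2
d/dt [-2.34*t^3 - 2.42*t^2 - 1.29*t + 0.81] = -7.02*t^2 - 4.84*t - 1.29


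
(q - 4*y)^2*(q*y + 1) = q^3*y - 8*q^2*y^2 + q^2 + 16*q*y^3 - 8*q*y + 16*y^2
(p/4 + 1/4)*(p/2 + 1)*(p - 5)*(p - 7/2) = p^4/8 - 11*p^3/16 - 3*p^2/4 + 71*p/16 + 35/8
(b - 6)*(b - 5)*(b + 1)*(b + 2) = b^4 - 8*b^3 - b^2 + 68*b + 60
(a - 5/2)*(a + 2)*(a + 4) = a^3 + 7*a^2/2 - 7*a - 20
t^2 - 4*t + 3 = (t - 3)*(t - 1)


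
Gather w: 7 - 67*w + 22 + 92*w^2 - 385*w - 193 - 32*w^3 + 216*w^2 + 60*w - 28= -32*w^3 + 308*w^2 - 392*w - 192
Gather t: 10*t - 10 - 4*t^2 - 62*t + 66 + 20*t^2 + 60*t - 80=16*t^2 + 8*t - 24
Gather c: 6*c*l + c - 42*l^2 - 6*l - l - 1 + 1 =c*(6*l + 1) - 42*l^2 - 7*l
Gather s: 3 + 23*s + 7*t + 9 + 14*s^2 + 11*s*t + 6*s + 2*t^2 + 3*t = 14*s^2 + s*(11*t + 29) + 2*t^2 + 10*t + 12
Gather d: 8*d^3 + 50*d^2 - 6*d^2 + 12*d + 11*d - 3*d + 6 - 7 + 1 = 8*d^3 + 44*d^2 + 20*d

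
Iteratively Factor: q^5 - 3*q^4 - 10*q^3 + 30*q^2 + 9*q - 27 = (q - 1)*(q^4 - 2*q^3 - 12*q^2 + 18*q + 27) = (q - 3)*(q - 1)*(q^3 + q^2 - 9*q - 9) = (q - 3)*(q - 1)*(q + 1)*(q^2 - 9) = (q - 3)*(q - 1)*(q + 1)*(q + 3)*(q - 3)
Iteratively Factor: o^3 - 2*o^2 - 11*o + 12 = (o + 3)*(o^2 - 5*o + 4) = (o - 1)*(o + 3)*(o - 4)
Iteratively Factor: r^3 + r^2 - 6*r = (r)*(r^2 + r - 6) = r*(r + 3)*(r - 2)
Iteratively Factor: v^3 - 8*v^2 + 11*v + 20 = (v + 1)*(v^2 - 9*v + 20) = (v - 4)*(v + 1)*(v - 5)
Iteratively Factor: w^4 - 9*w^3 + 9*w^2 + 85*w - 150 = (w - 5)*(w^3 - 4*w^2 - 11*w + 30) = (w - 5)^2*(w^2 + w - 6) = (w - 5)^2*(w - 2)*(w + 3)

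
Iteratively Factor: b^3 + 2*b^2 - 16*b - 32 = (b + 4)*(b^2 - 2*b - 8) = (b - 4)*(b + 4)*(b + 2)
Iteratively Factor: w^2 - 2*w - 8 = (w + 2)*(w - 4)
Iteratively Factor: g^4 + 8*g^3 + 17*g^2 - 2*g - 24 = (g + 3)*(g^3 + 5*g^2 + 2*g - 8) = (g + 2)*(g + 3)*(g^2 + 3*g - 4) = (g + 2)*(g + 3)*(g + 4)*(g - 1)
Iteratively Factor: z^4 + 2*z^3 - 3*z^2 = (z - 1)*(z^3 + 3*z^2) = z*(z - 1)*(z^2 + 3*z) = z^2*(z - 1)*(z + 3)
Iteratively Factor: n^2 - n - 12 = (n + 3)*(n - 4)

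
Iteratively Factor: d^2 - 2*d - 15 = (d + 3)*(d - 5)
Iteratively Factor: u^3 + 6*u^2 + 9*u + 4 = (u + 1)*(u^2 + 5*u + 4) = (u + 1)^2*(u + 4)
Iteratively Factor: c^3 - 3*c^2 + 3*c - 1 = (c - 1)*(c^2 - 2*c + 1) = (c - 1)^2*(c - 1)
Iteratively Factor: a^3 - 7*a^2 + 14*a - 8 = (a - 1)*(a^2 - 6*a + 8) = (a - 2)*(a - 1)*(a - 4)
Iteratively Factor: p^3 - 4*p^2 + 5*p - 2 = (p - 1)*(p^2 - 3*p + 2) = (p - 2)*(p - 1)*(p - 1)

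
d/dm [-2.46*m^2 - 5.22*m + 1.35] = -4.92*m - 5.22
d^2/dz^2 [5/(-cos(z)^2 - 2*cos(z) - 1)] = 10*(-cos(z) + cos(2*z) - 2)/(cos(z) + 1)^4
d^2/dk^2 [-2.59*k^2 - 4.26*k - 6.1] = -5.18000000000000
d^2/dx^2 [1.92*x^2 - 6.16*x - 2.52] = 3.84000000000000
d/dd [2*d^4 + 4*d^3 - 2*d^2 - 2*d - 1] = 8*d^3 + 12*d^2 - 4*d - 2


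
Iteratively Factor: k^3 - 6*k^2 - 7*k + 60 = (k - 4)*(k^2 - 2*k - 15) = (k - 5)*(k - 4)*(k + 3)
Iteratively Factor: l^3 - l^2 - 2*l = (l + 1)*(l^2 - 2*l) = l*(l + 1)*(l - 2)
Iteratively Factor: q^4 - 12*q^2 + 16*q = (q - 2)*(q^3 + 2*q^2 - 8*q) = q*(q - 2)*(q^2 + 2*q - 8) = q*(q - 2)*(q + 4)*(q - 2)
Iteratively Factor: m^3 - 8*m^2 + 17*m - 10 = (m - 2)*(m^2 - 6*m + 5) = (m - 2)*(m - 1)*(m - 5)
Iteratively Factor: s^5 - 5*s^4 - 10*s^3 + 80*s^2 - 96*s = (s + 4)*(s^4 - 9*s^3 + 26*s^2 - 24*s) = (s - 2)*(s + 4)*(s^3 - 7*s^2 + 12*s) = (s - 3)*(s - 2)*(s + 4)*(s^2 - 4*s) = (s - 4)*(s - 3)*(s - 2)*(s + 4)*(s)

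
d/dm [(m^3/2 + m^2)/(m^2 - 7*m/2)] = 2*(m^2 - 7*m - 7)/(4*m^2 - 28*m + 49)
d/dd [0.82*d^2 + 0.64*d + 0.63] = 1.64*d + 0.64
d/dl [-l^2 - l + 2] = -2*l - 1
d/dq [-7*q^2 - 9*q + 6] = -14*q - 9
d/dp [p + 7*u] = 1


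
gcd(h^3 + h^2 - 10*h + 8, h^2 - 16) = h + 4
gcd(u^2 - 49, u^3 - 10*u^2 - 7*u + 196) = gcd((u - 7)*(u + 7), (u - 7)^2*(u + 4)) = u - 7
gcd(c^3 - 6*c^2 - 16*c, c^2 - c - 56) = c - 8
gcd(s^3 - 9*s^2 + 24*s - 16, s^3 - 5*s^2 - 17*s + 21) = s - 1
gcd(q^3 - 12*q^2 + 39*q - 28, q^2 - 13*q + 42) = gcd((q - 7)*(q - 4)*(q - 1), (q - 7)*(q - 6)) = q - 7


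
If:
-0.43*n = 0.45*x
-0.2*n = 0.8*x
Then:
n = 0.00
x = 0.00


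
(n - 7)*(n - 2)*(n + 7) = n^3 - 2*n^2 - 49*n + 98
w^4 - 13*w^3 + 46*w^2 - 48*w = w*(w - 8)*(w - 3)*(w - 2)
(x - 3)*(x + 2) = x^2 - x - 6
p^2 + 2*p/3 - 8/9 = (p - 2/3)*(p + 4/3)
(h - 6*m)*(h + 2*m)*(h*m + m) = h^3*m - 4*h^2*m^2 + h^2*m - 12*h*m^3 - 4*h*m^2 - 12*m^3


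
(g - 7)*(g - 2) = g^2 - 9*g + 14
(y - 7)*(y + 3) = y^2 - 4*y - 21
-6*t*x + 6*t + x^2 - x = (-6*t + x)*(x - 1)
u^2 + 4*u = u*(u + 4)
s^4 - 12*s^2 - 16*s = s*(s - 4)*(s + 2)^2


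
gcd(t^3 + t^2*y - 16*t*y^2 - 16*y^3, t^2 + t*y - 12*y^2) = t + 4*y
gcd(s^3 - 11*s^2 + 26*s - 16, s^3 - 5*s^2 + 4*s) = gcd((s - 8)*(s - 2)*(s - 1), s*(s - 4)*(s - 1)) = s - 1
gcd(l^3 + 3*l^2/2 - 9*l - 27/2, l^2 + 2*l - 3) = l + 3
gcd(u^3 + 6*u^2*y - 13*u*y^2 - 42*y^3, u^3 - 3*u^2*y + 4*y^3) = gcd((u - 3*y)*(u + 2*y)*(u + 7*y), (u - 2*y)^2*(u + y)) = 1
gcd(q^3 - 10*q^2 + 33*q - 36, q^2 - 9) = q - 3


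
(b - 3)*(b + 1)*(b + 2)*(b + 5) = b^4 + 5*b^3 - 7*b^2 - 41*b - 30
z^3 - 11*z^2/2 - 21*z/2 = z*(z - 7)*(z + 3/2)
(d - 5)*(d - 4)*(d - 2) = d^3 - 11*d^2 + 38*d - 40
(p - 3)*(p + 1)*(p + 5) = p^3 + 3*p^2 - 13*p - 15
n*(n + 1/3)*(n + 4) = n^3 + 13*n^2/3 + 4*n/3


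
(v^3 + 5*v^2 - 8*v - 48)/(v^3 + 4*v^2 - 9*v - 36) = (v + 4)/(v + 3)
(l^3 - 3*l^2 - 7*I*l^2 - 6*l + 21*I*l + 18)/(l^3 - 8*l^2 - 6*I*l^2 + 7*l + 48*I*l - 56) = (l^3 + l^2*(-3 - 7*I) + l*(-6 + 21*I) + 18)/(l^3 + l^2*(-8 - 6*I) + l*(7 + 48*I) - 56)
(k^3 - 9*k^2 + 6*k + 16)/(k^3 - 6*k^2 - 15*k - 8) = (k - 2)/(k + 1)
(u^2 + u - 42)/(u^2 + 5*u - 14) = (u - 6)/(u - 2)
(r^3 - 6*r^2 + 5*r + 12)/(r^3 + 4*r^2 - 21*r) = (r^2 - 3*r - 4)/(r*(r + 7))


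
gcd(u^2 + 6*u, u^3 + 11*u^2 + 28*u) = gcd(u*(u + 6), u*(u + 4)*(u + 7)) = u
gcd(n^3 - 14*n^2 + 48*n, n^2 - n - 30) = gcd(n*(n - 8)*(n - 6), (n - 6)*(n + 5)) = n - 6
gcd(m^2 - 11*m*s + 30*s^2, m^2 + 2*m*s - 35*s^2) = -m + 5*s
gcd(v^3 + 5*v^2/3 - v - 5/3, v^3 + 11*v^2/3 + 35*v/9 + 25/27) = v + 5/3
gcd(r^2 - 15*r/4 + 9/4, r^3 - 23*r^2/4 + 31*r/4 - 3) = r - 3/4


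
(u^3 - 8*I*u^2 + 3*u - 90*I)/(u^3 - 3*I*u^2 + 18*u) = (u - 5*I)/u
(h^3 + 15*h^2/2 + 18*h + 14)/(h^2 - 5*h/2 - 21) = (h^2 + 4*h + 4)/(h - 6)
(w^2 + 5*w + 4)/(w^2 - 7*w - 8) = (w + 4)/(w - 8)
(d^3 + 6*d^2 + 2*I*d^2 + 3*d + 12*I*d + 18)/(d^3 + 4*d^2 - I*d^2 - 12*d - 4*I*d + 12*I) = (d + 3*I)/(d - 2)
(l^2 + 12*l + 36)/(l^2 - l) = (l^2 + 12*l + 36)/(l*(l - 1))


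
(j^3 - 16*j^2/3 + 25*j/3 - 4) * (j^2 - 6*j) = j^5 - 34*j^4/3 + 121*j^3/3 - 54*j^2 + 24*j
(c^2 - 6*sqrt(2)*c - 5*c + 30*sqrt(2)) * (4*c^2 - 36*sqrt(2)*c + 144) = 4*c^4 - 60*sqrt(2)*c^3 - 20*c^3 + 300*sqrt(2)*c^2 + 576*c^2 - 2880*c - 864*sqrt(2)*c + 4320*sqrt(2)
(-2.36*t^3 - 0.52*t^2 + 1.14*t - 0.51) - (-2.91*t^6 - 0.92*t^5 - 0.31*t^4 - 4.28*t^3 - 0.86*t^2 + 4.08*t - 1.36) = 2.91*t^6 + 0.92*t^5 + 0.31*t^4 + 1.92*t^3 + 0.34*t^2 - 2.94*t + 0.85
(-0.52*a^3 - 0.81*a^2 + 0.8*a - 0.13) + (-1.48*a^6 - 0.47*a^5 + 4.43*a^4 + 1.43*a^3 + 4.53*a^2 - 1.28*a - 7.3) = -1.48*a^6 - 0.47*a^5 + 4.43*a^4 + 0.91*a^3 + 3.72*a^2 - 0.48*a - 7.43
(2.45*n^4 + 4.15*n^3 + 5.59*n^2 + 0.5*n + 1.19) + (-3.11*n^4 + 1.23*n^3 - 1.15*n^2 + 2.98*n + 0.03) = -0.66*n^4 + 5.38*n^3 + 4.44*n^2 + 3.48*n + 1.22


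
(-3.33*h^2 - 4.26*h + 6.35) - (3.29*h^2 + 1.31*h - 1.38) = -6.62*h^2 - 5.57*h + 7.73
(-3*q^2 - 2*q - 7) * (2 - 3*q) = 9*q^3 + 17*q - 14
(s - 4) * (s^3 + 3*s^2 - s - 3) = s^4 - s^3 - 13*s^2 + s + 12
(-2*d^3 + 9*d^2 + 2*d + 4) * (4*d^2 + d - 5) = -8*d^5 + 34*d^4 + 27*d^3 - 27*d^2 - 6*d - 20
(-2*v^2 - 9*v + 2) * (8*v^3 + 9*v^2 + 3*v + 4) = -16*v^5 - 90*v^4 - 71*v^3 - 17*v^2 - 30*v + 8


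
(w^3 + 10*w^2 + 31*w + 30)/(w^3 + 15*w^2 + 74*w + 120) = (w^2 + 5*w + 6)/(w^2 + 10*w + 24)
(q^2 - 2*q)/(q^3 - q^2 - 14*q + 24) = q/(q^2 + q - 12)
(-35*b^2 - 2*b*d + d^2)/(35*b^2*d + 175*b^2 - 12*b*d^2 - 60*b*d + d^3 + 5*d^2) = (-5*b - d)/(5*b*d + 25*b - d^2 - 5*d)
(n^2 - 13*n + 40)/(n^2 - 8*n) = (n - 5)/n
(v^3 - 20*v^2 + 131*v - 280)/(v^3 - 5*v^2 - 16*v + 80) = (v^2 - 15*v + 56)/(v^2 - 16)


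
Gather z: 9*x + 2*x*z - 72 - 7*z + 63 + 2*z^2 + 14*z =9*x + 2*z^2 + z*(2*x + 7) - 9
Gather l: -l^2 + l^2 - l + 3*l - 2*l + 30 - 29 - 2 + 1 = 0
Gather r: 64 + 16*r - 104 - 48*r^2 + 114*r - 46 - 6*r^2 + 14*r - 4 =-54*r^2 + 144*r - 90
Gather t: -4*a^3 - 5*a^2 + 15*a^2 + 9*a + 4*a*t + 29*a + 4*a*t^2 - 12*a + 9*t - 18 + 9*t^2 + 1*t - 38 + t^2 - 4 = -4*a^3 + 10*a^2 + 26*a + t^2*(4*a + 10) + t*(4*a + 10) - 60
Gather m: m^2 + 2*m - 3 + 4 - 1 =m^2 + 2*m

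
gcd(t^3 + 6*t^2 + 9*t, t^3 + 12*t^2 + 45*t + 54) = t^2 + 6*t + 9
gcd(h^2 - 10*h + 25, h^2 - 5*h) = h - 5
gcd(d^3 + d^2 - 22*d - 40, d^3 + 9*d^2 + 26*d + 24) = d^2 + 6*d + 8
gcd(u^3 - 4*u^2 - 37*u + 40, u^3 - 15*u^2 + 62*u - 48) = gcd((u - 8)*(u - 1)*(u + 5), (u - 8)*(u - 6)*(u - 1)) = u^2 - 9*u + 8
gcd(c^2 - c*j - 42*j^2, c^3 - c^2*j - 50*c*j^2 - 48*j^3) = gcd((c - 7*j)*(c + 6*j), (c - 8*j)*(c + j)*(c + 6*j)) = c + 6*j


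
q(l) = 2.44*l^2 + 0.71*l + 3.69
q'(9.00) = 44.63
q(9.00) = 207.72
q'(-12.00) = -57.85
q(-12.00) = 346.53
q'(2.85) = 14.62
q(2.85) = 25.53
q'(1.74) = 9.20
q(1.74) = 12.31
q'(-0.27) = -0.61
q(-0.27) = 3.68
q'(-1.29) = -5.59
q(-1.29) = 6.83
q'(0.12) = 1.30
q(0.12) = 3.81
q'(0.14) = 1.39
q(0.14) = 3.84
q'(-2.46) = -11.29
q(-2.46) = 16.71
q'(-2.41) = -11.05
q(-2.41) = 16.15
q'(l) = 4.88*l + 0.71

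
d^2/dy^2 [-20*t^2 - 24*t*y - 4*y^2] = -8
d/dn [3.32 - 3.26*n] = -3.26000000000000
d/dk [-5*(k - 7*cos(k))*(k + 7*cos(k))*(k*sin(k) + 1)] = -5*k^3*cos(k) - 15*k^2*sin(k) + 245*k*cos(k)/4 + 735*k*cos(3*k)/4 - 10*k + 245*sin(k)/4 - 245*sin(2*k) + 245*sin(3*k)/4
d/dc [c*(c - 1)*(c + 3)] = 3*c^2 + 4*c - 3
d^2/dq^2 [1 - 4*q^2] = -8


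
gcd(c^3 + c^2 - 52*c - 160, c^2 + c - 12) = c + 4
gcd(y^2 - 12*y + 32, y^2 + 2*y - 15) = 1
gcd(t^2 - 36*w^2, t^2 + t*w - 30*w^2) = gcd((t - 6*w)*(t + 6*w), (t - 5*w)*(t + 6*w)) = t + 6*w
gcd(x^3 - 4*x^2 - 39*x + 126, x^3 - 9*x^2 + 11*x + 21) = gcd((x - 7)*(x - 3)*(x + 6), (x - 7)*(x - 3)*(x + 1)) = x^2 - 10*x + 21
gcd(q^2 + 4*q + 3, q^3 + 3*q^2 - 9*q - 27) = q + 3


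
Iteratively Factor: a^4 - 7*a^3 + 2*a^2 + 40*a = (a - 4)*(a^3 - 3*a^2 - 10*a) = (a - 4)*(a + 2)*(a^2 - 5*a) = a*(a - 4)*(a + 2)*(a - 5)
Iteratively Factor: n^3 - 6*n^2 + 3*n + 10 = (n - 5)*(n^2 - n - 2) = (n - 5)*(n - 2)*(n + 1)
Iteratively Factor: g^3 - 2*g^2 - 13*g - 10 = (g - 5)*(g^2 + 3*g + 2) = (g - 5)*(g + 1)*(g + 2)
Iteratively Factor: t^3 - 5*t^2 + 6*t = (t - 3)*(t^2 - 2*t) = t*(t - 3)*(t - 2)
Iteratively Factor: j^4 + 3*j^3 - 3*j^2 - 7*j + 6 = (j + 2)*(j^3 + j^2 - 5*j + 3) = (j - 1)*(j + 2)*(j^2 + 2*j - 3) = (j - 1)*(j + 2)*(j + 3)*(j - 1)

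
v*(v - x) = v^2 - v*x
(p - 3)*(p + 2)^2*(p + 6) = p^4 + 7*p^3 - 2*p^2 - 60*p - 72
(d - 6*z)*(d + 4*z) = d^2 - 2*d*z - 24*z^2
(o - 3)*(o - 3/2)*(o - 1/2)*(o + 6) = o^4 + o^3 - 93*o^2/4 + 153*o/4 - 27/2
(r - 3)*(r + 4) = r^2 + r - 12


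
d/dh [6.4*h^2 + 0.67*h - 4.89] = 12.8*h + 0.67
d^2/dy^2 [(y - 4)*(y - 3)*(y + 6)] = 6*y - 2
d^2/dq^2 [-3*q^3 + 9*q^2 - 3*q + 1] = 18 - 18*q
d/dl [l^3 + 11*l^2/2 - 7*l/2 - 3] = 3*l^2 + 11*l - 7/2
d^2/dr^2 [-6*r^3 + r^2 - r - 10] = 2 - 36*r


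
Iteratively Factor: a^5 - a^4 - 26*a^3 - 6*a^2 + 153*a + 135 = (a + 1)*(a^4 - 2*a^3 - 24*a^2 + 18*a + 135) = (a + 1)*(a + 3)*(a^3 - 5*a^2 - 9*a + 45) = (a - 3)*(a + 1)*(a + 3)*(a^2 - 2*a - 15) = (a - 5)*(a - 3)*(a + 1)*(a + 3)*(a + 3)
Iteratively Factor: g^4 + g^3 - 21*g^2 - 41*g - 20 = (g + 4)*(g^3 - 3*g^2 - 9*g - 5) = (g + 1)*(g + 4)*(g^2 - 4*g - 5) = (g + 1)^2*(g + 4)*(g - 5)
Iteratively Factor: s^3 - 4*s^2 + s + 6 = (s + 1)*(s^2 - 5*s + 6) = (s - 2)*(s + 1)*(s - 3)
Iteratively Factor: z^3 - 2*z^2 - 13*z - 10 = (z - 5)*(z^2 + 3*z + 2) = (z - 5)*(z + 2)*(z + 1)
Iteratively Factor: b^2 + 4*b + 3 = (b + 3)*(b + 1)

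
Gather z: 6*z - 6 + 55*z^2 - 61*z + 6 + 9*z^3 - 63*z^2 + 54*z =9*z^3 - 8*z^2 - z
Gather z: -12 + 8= -4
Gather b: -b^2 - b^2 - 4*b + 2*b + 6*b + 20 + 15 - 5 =-2*b^2 + 4*b + 30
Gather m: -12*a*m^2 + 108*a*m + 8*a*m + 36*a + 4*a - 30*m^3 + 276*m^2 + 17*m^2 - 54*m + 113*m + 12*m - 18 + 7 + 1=40*a - 30*m^3 + m^2*(293 - 12*a) + m*(116*a + 71) - 10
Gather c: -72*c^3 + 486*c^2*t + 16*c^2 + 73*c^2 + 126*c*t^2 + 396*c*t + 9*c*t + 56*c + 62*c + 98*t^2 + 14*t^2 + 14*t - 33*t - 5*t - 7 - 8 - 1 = -72*c^3 + c^2*(486*t + 89) + c*(126*t^2 + 405*t + 118) + 112*t^2 - 24*t - 16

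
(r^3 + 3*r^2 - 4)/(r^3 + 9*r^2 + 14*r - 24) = (r^2 + 4*r + 4)/(r^2 + 10*r + 24)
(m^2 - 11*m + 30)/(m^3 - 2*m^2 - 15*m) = (m - 6)/(m*(m + 3))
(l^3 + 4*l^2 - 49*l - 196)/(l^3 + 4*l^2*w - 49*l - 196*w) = (l + 4)/(l + 4*w)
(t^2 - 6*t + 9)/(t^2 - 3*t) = (t - 3)/t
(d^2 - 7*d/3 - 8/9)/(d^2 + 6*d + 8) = (9*d^2 - 21*d - 8)/(9*(d^2 + 6*d + 8))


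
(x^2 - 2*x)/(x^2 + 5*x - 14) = x/(x + 7)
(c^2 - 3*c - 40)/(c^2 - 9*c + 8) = (c + 5)/(c - 1)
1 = 1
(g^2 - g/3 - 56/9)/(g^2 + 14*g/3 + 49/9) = (3*g - 8)/(3*g + 7)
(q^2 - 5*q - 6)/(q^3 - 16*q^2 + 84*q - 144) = (q + 1)/(q^2 - 10*q + 24)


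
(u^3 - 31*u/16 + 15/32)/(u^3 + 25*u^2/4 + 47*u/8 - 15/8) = (u - 5/4)/(u + 5)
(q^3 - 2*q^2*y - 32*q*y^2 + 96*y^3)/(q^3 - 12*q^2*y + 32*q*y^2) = (-q^2 - 2*q*y + 24*y^2)/(q*(-q + 8*y))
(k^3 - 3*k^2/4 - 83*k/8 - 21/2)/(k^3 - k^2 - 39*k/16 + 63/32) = 4*(4*k^2 - 9*k - 28)/(16*k^2 - 40*k + 21)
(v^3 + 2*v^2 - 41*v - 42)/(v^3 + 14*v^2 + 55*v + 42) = (v - 6)/(v + 6)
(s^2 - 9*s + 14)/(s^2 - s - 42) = (s - 2)/(s + 6)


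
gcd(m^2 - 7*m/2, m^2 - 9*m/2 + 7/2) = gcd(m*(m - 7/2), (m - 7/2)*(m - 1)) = m - 7/2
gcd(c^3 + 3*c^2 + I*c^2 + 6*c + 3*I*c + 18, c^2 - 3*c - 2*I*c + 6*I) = c - 2*I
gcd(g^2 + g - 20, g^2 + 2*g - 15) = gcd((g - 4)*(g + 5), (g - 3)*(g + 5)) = g + 5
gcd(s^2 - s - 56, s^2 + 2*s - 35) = s + 7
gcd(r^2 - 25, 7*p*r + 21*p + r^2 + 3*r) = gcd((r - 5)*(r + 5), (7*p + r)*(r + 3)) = 1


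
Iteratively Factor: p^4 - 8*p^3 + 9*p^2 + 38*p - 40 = (p - 1)*(p^3 - 7*p^2 + 2*p + 40) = (p - 4)*(p - 1)*(p^2 - 3*p - 10) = (p - 4)*(p - 1)*(p + 2)*(p - 5)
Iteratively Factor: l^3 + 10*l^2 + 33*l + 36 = (l + 3)*(l^2 + 7*l + 12) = (l + 3)*(l + 4)*(l + 3)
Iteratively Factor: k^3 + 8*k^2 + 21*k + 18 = (k + 3)*(k^2 + 5*k + 6) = (k + 3)^2*(k + 2)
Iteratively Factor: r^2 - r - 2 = (r + 1)*(r - 2)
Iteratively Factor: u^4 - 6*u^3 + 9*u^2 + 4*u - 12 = (u + 1)*(u^3 - 7*u^2 + 16*u - 12) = (u - 2)*(u + 1)*(u^2 - 5*u + 6) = (u - 2)^2*(u + 1)*(u - 3)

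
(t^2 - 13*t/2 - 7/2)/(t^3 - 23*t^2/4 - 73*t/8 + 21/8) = 4*(2*t + 1)/(8*t^2 + 10*t - 3)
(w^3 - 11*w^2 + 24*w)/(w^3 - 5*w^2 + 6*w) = (w - 8)/(w - 2)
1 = 1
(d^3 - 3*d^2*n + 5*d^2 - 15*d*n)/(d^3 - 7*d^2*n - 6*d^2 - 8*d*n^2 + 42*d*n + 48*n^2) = d*(d^2 - 3*d*n + 5*d - 15*n)/(d^3 - 7*d^2*n - 6*d^2 - 8*d*n^2 + 42*d*n + 48*n^2)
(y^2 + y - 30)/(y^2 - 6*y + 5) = (y + 6)/(y - 1)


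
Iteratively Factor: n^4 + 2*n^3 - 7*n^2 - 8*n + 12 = (n + 3)*(n^3 - n^2 - 4*n + 4) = (n - 2)*(n + 3)*(n^2 + n - 2) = (n - 2)*(n - 1)*(n + 3)*(n + 2)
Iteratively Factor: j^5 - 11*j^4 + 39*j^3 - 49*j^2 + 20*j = (j - 4)*(j^4 - 7*j^3 + 11*j^2 - 5*j) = (j - 5)*(j - 4)*(j^3 - 2*j^2 + j) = (j - 5)*(j - 4)*(j - 1)*(j^2 - j) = (j - 5)*(j - 4)*(j - 1)^2*(j)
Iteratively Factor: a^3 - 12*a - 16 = (a - 4)*(a^2 + 4*a + 4) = (a - 4)*(a + 2)*(a + 2)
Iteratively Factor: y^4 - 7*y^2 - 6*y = (y - 3)*(y^3 + 3*y^2 + 2*y) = (y - 3)*(y + 1)*(y^2 + 2*y) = y*(y - 3)*(y + 1)*(y + 2)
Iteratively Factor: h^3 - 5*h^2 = (h)*(h^2 - 5*h) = h^2*(h - 5)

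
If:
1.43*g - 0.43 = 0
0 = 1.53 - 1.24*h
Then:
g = 0.30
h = 1.23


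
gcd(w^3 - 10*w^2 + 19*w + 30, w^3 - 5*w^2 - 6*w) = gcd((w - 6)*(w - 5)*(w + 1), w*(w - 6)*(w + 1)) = w^2 - 5*w - 6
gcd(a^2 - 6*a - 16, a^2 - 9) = 1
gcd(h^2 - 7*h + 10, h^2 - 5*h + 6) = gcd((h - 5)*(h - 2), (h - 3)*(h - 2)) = h - 2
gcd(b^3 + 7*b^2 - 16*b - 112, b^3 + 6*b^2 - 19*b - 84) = b^2 + 3*b - 28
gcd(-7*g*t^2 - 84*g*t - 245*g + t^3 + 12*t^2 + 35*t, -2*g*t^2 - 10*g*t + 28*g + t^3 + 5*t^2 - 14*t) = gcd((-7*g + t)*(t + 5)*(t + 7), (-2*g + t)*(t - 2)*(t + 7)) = t + 7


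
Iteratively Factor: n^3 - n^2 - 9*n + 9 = (n - 1)*(n^2 - 9) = (n - 1)*(n + 3)*(n - 3)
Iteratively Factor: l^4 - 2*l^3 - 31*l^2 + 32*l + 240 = (l - 4)*(l^3 + 2*l^2 - 23*l - 60) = (l - 4)*(l + 4)*(l^2 - 2*l - 15) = (l - 4)*(l + 3)*(l + 4)*(l - 5)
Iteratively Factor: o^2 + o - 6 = (o + 3)*(o - 2)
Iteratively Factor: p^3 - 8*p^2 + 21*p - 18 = (p - 2)*(p^2 - 6*p + 9) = (p - 3)*(p - 2)*(p - 3)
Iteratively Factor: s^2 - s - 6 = (s - 3)*(s + 2)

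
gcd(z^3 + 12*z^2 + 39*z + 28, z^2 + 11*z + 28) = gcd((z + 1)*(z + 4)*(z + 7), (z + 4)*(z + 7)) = z^2 + 11*z + 28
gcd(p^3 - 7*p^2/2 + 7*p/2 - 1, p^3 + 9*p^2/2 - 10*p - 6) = p - 2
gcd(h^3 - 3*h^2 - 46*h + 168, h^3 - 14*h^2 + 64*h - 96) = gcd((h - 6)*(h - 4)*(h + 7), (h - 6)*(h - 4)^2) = h^2 - 10*h + 24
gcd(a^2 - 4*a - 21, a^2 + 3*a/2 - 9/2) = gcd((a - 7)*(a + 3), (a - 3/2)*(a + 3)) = a + 3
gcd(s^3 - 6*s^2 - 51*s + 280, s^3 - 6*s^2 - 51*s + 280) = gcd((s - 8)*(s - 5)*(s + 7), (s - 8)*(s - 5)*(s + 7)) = s^3 - 6*s^2 - 51*s + 280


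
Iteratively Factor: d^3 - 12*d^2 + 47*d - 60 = (d - 3)*(d^2 - 9*d + 20) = (d - 5)*(d - 3)*(d - 4)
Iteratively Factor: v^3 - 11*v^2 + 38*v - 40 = (v - 2)*(v^2 - 9*v + 20) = (v - 4)*(v - 2)*(v - 5)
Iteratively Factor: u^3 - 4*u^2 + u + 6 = (u - 3)*(u^2 - u - 2) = (u - 3)*(u - 2)*(u + 1)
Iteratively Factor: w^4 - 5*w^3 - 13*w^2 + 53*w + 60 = (w - 4)*(w^3 - w^2 - 17*w - 15) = (w - 4)*(w + 3)*(w^2 - 4*w - 5) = (w - 5)*(w - 4)*(w + 3)*(w + 1)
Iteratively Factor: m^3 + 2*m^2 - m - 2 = (m - 1)*(m^2 + 3*m + 2) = (m - 1)*(m + 1)*(m + 2)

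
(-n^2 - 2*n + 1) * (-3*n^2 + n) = 3*n^4 + 5*n^3 - 5*n^2 + n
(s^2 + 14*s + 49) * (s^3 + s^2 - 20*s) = s^5 + 15*s^4 + 43*s^3 - 231*s^2 - 980*s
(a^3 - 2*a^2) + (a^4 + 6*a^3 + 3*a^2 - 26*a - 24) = a^4 + 7*a^3 + a^2 - 26*a - 24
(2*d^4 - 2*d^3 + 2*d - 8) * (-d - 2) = -2*d^5 - 2*d^4 + 4*d^3 - 2*d^2 + 4*d + 16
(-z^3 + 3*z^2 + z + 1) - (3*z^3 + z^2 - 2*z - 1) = -4*z^3 + 2*z^2 + 3*z + 2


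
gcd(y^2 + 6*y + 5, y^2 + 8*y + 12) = 1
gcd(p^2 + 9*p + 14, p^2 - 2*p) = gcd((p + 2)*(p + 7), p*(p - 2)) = 1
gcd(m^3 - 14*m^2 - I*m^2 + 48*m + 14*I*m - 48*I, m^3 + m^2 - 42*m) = m - 6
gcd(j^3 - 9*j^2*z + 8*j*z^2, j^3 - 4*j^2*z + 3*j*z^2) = -j^2 + j*z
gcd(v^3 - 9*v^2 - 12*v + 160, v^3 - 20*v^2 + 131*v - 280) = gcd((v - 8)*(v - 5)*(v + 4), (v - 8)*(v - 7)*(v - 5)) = v^2 - 13*v + 40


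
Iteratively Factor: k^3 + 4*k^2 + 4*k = (k + 2)*(k^2 + 2*k) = k*(k + 2)*(k + 2)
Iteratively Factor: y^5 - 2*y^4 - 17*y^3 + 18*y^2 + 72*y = (y + 2)*(y^4 - 4*y^3 - 9*y^2 + 36*y) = (y - 4)*(y + 2)*(y^3 - 9*y) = y*(y - 4)*(y + 2)*(y^2 - 9) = y*(y - 4)*(y - 3)*(y + 2)*(y + 3)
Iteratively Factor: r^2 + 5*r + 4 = (r + 1)*(r + 4)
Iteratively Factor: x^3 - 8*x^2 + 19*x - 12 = (x - 4)*(x^2 - 4*x + 3) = (x - 4)*(x - 1)*(x - 3)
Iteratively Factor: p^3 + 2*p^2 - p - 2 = (p - 1)*(p^2 + 3*p + 2) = (p - 1)*(p + 2)*(p + 1)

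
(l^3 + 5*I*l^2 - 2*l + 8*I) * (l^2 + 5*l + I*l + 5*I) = l^5 + 5*l^4 + 6*I*l^4 - 7*l^3 + 30*I*l^3 - 35*l^2 + 6*I*l^2 - 8*l + 30*I*l - 40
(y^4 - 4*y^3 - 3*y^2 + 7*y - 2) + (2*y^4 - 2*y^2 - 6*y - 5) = 3*y^4 - 4*y^3 - 5*y^2 + y - 7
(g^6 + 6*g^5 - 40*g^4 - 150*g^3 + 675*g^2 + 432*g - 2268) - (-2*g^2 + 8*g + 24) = g^6 + 6*g^5 - 40*g^4 - 150*g^3 + 677*g^2 + 424*g - 2292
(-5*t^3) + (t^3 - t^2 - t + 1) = -4*t^3 - t^2 - t + 1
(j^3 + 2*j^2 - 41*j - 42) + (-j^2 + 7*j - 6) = j^3 + j^2 - 34*j - 48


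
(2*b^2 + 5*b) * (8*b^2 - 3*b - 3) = 16*b^4 + 34*b^3 - 21*b^2 - 15*b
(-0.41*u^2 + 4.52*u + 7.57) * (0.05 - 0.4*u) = 0.164*u^3 - 1.8285*u^2 - 2.802*u + 0.3785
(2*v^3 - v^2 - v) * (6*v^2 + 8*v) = 12*v^5 + 10*v^4 - 14*v^3 - 8*v^2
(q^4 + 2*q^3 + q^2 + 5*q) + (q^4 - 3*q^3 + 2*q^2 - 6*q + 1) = 2*q^4 - q^3 + 3*q^2 - q + 1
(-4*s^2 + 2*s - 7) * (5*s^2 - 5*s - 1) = -20*s^4 + 30*s^3 - 41*s^2 + 33*s + 7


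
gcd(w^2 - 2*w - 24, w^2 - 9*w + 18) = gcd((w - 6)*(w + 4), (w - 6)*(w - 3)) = w - 6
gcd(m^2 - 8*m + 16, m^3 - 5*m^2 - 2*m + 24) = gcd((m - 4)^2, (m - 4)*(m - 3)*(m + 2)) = m - 4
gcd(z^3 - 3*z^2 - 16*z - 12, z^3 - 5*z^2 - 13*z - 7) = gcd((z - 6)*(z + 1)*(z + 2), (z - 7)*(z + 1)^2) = z + 1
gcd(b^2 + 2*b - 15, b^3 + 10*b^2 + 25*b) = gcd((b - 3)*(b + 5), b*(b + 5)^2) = b + 5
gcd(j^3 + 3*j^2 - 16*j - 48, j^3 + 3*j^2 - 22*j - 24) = j - 4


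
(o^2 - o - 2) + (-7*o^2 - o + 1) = -6*o^2 - 2*o - 1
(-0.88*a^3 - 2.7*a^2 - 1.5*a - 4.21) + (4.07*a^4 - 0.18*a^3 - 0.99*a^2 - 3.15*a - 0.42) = 4.07*a^4 - 1.06*a^3 - 3.69*a^2 - 4.65*a - 4.63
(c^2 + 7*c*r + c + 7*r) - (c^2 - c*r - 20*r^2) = 8*c*r + c + 20*r^2 + 7*r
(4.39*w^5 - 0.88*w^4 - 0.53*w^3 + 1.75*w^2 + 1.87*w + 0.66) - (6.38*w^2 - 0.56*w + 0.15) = 4.39*w^5 - 0.88*w^4 - 0.53*w^3 - 4.63*w^2 + 2.43*w + 0.51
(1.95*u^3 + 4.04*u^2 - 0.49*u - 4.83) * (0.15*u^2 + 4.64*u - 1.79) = 0.2925*u^5 + 9.654*u^4 + 15.1816*u^3 - 10.2297*u^2 - 21.5341*u + 8.6457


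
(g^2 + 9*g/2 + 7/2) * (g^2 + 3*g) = g^4 + 15*g^3/2 + 17*g^2 + 21*g/2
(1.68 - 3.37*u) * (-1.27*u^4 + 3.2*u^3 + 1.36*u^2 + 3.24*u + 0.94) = 4.2799*u^5 - 12.9176*u^4 + 0.7928*u^3 - 8.634*u^2 + 2.2754*u + 1.5792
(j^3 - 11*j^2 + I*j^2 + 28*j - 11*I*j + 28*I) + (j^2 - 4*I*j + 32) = j^3 - 10*j^2 + I*j^2 + 28*j - 15*I*j + 32 + 28*I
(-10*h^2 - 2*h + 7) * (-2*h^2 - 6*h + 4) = 20*h^4 + 64*h^3 - 42*h^2 - 50*h + 28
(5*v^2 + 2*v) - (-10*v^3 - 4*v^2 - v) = 10*v^3 + 9*v^2 + 3*v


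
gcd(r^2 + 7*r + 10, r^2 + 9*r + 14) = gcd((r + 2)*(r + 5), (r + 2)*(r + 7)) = r + 2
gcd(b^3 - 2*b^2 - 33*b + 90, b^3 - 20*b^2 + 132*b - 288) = 1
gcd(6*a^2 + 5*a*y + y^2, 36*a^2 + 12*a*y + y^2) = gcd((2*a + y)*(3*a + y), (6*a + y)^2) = 1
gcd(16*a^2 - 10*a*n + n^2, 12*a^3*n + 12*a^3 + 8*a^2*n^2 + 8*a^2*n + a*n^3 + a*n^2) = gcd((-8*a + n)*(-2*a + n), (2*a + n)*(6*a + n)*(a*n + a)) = 1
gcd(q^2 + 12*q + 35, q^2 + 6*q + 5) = q + 5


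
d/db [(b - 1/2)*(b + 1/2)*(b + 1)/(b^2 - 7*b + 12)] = (4*b^4 - 56*b^3 + 117*b^2 + 98*b - 19)/(4*(b^4 - 14*b^3 + 73*b^2 - 168*b + 144))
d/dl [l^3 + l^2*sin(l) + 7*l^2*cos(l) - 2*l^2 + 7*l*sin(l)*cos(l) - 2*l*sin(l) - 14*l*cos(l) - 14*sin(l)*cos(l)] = -7*l^2*sin(l) + l^2*cos(l) + 3*l^2 + 16*l*sin(l) + 12*l*cos(l) + 7*l*cos(2*l) - 4*l - 2*sin(l) + 7*sin(2*l)/2 - 14*cos(l) - 14*cos(2*l)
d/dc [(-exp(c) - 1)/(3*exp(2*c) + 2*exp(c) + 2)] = 3*(exp(c) + 2)*exp(2*c)/(9*exp(4*c) + 12*exp(3*c) + 16*exp(2*c) + 8*exp(c) + 4)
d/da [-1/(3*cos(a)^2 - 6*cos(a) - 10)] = 6*(1 - cos(a))*sin(a)/(-3*cos(a)^2 + 6*cos(a) + 10)^2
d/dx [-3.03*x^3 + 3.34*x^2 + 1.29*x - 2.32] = -9.09*x^2 + 6.68*x + 1.29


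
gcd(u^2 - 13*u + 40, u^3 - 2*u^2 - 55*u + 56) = u - 8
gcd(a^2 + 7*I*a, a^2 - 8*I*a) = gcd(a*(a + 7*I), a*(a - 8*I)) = a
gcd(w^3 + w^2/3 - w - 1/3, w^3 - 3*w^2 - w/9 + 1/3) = w + 1/3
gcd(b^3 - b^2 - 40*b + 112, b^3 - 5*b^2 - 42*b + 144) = 1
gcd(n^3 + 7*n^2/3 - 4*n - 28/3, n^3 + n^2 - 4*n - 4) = n^2 - 4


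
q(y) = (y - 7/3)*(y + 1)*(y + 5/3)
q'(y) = (y - 7/3)*(y + 1) + (y - 7/3)*(y + 5/3) + (y + 1)*(y + 5/3) = 3*y^2 + 2*y/3 - 41/9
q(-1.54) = 0.26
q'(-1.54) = 1.53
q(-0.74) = -0.74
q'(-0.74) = -3.41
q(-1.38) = 0.40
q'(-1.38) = 0.24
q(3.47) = 26.10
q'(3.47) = 33.88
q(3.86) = 41.01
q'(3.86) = 42.72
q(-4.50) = -67.76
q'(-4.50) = 53.19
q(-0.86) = -0.36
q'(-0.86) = -2.91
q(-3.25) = -19.89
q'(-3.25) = 24.97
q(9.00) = 711.11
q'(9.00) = 244.44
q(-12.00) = -1629.22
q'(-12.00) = 419.44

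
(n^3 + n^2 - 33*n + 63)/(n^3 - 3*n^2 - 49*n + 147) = (n - 3)/(n - 7)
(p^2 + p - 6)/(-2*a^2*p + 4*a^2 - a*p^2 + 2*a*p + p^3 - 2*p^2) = (p + 3)/(-2*a^2 - a*p + p^2)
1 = 1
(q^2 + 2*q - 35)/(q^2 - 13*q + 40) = (q + 7)/(q - 8)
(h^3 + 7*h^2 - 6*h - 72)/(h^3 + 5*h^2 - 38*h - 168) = (h^2 + 3*h - 18)/(h^2 + h - 42)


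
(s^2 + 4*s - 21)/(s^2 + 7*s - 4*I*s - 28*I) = (s - 3)/(s - 4*I)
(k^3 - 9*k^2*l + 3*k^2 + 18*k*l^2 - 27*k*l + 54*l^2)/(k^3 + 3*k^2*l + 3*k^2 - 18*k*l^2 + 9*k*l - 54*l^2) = (k - 6*l)/(k + 6*l)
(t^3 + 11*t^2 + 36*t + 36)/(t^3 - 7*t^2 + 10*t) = (t^3 + 11*t^2 + 36*t + 36)/(t*(t^2 - 7*t + 10))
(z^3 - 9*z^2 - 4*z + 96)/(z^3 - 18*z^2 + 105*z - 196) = (z^2 - 5*z - 24)/(z^2 - 14*z + 49)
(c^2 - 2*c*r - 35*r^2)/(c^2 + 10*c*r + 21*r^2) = (c^2 - 2*c*r - 35*r^2)/(c^2 + 10*c*r + 21*r^2)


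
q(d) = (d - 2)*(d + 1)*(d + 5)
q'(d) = (d - 2)*(d + 1) + (d - 2)*(d + 5) + (d + 1)*(d + 5) = 3*d^2 + 8*d - 7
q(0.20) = -11.23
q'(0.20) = -5.28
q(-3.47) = 20.67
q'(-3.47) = 1.36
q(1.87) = -2.56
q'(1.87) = 18.45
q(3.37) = 50.11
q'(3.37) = 54.03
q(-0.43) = -6.33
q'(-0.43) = -9.89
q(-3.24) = 20.66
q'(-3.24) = -1.43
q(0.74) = -12.58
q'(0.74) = 0.56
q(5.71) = 266.62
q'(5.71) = 136.49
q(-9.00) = -352.00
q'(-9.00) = 164.00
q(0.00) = -10.00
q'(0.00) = -7.00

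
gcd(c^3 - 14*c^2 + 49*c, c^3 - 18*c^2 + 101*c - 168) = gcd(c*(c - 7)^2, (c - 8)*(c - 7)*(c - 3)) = c - 7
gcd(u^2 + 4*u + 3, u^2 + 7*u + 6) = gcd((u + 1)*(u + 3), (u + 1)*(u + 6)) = u + 1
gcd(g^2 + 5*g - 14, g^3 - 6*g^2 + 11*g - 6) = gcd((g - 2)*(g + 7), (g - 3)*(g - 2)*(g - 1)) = g - 2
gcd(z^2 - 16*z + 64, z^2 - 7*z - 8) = z - 8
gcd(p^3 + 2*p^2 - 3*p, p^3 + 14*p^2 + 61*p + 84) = p + 3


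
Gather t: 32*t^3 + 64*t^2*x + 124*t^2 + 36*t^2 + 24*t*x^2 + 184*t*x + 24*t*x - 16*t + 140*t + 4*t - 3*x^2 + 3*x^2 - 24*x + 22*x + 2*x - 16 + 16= 32*t^3 + t^2*(64*x + 160) + t*(24*x^2 + 208*x + 128)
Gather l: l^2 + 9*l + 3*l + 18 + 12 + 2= l^2 + 12*l + 32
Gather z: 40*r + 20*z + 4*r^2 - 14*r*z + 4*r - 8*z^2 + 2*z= 4*r^2 + 44*r - 8*z^2 + z*(22 - 14*r)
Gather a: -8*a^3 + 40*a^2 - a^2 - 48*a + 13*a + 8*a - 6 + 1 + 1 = -8*a^3 + 39*a^2 - 27*a - 4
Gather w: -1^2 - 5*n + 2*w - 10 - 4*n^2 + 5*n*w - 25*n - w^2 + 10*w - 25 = -4*n^2 - 30*n - w^2 + w*(5*n + 12) - 36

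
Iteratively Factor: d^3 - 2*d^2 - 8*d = (d - 4)*(d^2 + 2*d) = d*(d - 4)*(d + 2)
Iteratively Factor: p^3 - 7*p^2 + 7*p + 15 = (p + 1)*(p^2 - 8*p + 15) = (p - 3)*(p + 1)*(p - 5)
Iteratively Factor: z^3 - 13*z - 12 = (z + 1)*(z^2 - z - 12) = (z - 4)*(z + 1)*(z + 3)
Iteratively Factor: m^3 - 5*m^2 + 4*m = (m - 1)*(m^2 - 4*m) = (m - 4)*(m - 1)*(m)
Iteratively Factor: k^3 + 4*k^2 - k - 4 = (k + 1)*(k^2 + 3*k - 4) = (k - 1)*(k + 1)*(k + 4)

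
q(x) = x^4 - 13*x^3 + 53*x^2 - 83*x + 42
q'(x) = 4*x^3 - 39*x^2 + 106*x - 83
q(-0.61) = 115.44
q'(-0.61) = -163.08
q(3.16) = -1.54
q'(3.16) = -11.26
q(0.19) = 28.06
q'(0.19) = -64.24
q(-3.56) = 1756.34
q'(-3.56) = -1135.10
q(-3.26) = 1439.19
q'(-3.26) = -981.62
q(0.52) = 11.42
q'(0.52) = -37.86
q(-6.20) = 7169.82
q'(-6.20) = -3192.67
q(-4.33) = 2801.98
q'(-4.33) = -1597.92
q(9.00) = 672.00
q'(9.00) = 628.00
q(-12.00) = 51870.00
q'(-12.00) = -13883.00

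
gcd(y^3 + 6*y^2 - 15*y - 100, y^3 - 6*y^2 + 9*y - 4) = y - 4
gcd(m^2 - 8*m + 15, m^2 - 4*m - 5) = m - 5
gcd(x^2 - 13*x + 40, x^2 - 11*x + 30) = x - 5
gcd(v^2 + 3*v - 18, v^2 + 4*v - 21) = v - 3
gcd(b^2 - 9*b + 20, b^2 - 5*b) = b - 5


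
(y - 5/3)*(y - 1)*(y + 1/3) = y^3 - 7*y^2/3 + 7*y/9 + 5/9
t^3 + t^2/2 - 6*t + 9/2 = (t - 3/2)*(t - 1)*(t + 3)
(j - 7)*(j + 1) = j^2 - 6*j - 7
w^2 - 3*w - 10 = (w - 5)*(w + 2)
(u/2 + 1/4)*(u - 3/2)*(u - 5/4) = u^3/2 - 9*u^2/8 + u/4 + 15/32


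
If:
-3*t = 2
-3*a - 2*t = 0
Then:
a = 4/9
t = -2/3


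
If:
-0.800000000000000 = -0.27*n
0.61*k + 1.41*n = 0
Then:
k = -6.85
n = 2.96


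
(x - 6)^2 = x^2 - 12*x + 36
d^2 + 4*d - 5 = (d - 1)*(d + 5)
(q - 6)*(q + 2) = q^2 - 4*q - 12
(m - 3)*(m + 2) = m^2 - m - 6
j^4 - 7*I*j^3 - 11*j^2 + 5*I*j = j*(j - 5*I)*(j - I)^2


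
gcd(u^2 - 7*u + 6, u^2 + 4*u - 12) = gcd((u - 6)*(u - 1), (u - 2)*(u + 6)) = 1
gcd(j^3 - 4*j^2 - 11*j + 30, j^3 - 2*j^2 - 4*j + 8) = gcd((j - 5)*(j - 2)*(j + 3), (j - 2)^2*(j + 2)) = j - 2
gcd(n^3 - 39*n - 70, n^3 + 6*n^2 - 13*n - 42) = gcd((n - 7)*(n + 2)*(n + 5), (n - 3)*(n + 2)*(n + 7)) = n + 2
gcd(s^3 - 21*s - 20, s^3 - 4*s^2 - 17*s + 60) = s^2 - s - 20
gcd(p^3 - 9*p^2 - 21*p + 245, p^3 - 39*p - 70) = p^2 - 2*p - 35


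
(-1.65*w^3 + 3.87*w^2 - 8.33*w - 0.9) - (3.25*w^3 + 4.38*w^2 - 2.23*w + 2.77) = -4.9*w^3 - 0.51*w^2 - 6.1*w - 3.67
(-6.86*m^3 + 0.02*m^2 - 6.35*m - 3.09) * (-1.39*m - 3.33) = 9.5354*m^4 + 22.816*m^3 + 8.7599*m^2 + 25.4406*m + 10.2897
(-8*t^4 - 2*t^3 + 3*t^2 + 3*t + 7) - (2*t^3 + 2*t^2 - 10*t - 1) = -8*t^4 - 4*t^3 + t^2 + 13*t + 8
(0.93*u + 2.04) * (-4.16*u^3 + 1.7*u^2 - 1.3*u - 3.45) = -3.8688*u^4 - 6.9054*u^3 + 2.259*u^2 - 5.8605*u - 7.038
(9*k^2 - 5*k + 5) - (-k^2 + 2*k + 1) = 10*k^2 - 7*k + 4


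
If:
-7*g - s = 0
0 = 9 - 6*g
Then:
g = 3/2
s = -21/2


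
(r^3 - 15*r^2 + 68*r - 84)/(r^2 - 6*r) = r - 9 + 14/r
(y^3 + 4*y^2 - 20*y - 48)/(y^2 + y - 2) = (y^2 + 2*y - 24)/(y - 1)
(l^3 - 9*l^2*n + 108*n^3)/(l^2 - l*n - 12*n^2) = (l^2 - 12*l*n + 36*n^2)/(l - 4*n)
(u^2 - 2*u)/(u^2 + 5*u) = (u - 2)/(u + 5)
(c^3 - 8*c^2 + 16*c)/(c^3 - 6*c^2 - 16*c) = (-c^2 + 8*c - 16)/(-c^2 + 6*c + 16)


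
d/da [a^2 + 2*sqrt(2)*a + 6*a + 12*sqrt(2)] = 2*a + 2*sqrt(2) + 6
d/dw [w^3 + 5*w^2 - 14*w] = 3*w^2 + 10*w - 14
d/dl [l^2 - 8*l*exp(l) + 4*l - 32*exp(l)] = -8*l*exp(l) + 2*l - 40*exp(l) + 4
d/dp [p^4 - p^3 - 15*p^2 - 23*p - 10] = 4*p^3 - 3*p^2 - 30*p - 23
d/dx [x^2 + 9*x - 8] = 2*x + 9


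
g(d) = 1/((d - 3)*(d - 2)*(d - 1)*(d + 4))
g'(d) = -1/((d - 3)*(d - 2)*(d - 1)*(d + 4)^2) - 1/((d - 3)*(d - 2)*(d - 1)^2*(d + 4)) - 1/((d - 3)*(d - 2)^2*(d - 1)*(d + 4)) - 1/((d - 3)^2*(d - 2)*(d - 1)*(d + 4)) = 2*(-2*d^3 + 3*d^2 + 13*d - 19)/(d^8 - 4*d^7 - 22*d^6 + 128*d^5 - 31*d^4 - 892*d^3 + 2068*d^2 - 1824*d + 576)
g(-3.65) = -0.02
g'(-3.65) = 0.04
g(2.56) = -0.40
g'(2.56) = 0.12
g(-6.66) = 0.00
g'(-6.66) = 0.00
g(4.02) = 0.02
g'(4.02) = -0.04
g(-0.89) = -0.02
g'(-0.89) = -0.01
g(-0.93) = -0.01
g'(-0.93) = -0.01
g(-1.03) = -0.01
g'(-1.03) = -0.01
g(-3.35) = -0.01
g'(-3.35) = 0.01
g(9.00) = 0.00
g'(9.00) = 0.00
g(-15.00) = 0.00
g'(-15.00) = 0.00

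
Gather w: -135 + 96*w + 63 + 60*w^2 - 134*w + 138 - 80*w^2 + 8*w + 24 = -20*w^2 - 30*w + 90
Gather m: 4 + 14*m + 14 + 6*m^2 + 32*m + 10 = 6*m^2 + 46*m + 28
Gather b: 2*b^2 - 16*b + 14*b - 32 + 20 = 2*b^2 - 2*b - 12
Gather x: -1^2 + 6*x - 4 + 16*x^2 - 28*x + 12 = 16*x^2 - 22*x + 7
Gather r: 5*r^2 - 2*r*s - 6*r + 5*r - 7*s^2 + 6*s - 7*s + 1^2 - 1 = 5*r^2 + r*(-2*s - 1) - 7*s^2 - s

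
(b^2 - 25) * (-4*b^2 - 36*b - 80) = -4*b^4 - 36*b^3 + 20*b^2 + 900*b + 2000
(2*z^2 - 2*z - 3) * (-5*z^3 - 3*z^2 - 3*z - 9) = -10*z^5 + 4*z^4 + 15*z^3 - 3*z^2 + 27*z + 27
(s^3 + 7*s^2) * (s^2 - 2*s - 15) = s^5 + 5*s^4 - 29*s^3 - 105*s^2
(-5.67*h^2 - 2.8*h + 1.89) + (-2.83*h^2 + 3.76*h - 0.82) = -8.5*h^2 + 0.96*h + 1.07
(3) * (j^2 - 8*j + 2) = 3*j^2 - 24*j + 6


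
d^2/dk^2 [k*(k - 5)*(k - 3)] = 6*k - 16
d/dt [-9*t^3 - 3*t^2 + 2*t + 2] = -27*t^2 - 6*t + 2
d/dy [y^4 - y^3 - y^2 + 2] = y*(4*y^2 - 3*y - 2)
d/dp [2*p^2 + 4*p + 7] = 4*p + 4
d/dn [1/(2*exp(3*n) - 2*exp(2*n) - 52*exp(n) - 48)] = (-3*exp(2*n)/2 + exp(n) + 13)*exp(n)/(-exp(3*n) + exp(2*n) + 26*exp(n) + 24)^2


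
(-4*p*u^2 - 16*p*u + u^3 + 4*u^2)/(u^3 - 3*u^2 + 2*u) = (-4*p*u - 16*p + u^2 + 4*u)/(u^2 - 3*u + 2)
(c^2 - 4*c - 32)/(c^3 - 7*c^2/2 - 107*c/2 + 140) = 2*(c + 4)/(2*c^2 + 9*c - 35)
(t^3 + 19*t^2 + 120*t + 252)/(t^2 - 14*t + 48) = (t^3 + 19*t^2 + 120*t + 252)/(t^2 - 14*t + 48)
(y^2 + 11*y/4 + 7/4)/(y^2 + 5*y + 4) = (y + 7/4)/(y + 4)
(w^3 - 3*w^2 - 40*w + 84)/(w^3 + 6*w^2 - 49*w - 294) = (w - 2)/(w + 7)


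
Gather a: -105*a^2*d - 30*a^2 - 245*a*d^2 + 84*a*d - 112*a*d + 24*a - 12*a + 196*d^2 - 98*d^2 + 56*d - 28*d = a^2*(-105*d - 30) + a*(-245*d^2 - 28*d + 12) + 98*d^2 + 28*d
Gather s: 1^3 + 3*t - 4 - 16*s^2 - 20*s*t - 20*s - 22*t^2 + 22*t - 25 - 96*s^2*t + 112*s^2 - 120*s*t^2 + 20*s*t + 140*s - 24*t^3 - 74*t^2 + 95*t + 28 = s^2*(96 - 96*t) + s*(120 - 120*t^2) - 24*t^3 - 96*t^2 + 120*t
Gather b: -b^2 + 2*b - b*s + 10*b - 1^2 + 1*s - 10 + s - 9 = -b^2 + b*(12 - s) + 2*s - 20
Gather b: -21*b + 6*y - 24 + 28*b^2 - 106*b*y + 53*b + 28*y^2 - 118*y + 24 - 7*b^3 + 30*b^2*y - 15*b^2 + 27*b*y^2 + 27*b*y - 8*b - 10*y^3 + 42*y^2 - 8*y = -7*b^3 + b^2*(30*y + 13) + b*(27*y^2 - 79*y + 24) - 10*y^3 + 70*y^2 - 120*y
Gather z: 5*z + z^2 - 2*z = z^2 + 3*z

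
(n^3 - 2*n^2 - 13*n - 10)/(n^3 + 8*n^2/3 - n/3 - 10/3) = 3*(n^2 - 4*n - 5)/(3*n^2 + 2*n - 5)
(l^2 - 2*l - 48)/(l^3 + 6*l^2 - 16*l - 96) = (l - 8)/(l^2 - 16)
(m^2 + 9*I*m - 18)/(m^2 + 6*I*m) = (m + 3*I)/m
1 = 1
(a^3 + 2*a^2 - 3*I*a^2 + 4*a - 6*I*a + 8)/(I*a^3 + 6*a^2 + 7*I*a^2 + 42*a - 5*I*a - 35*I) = -(I*a^3 + a^2*(3 + 2*I) + 2*a*(3 + 2*I) + 8*I)/(a^3 + a^2*(7 - 6*I) - a*(5 + 42*I) - 35)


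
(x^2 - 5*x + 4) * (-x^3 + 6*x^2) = -x^5 + 11*x^4 - 34*x^3 + 24*x^2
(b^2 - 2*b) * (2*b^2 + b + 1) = 2*b^4 - 3*b^3 - b^2 - 2*b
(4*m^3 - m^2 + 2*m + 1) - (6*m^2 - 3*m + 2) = 4*m^3 - 7*m^2 + 5*m - 1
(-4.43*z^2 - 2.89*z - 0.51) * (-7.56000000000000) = 33.4908*z^2 + 21.8484*z + 3.8556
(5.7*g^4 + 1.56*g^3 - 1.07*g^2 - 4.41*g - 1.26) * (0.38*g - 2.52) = 2.166*g^5 - 13.7712*g^4 - 4.3378*g^3 + 1.0206*g^2 + 10.6344*g + 3.1752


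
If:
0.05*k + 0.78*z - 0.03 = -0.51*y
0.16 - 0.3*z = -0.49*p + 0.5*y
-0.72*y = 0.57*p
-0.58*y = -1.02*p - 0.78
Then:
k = 12.31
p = -0.53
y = 0.42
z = -1.02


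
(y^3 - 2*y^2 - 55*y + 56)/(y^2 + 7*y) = y - 9 + 8/y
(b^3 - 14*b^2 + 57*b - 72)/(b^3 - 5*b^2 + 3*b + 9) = (b - 8)/(b + 1)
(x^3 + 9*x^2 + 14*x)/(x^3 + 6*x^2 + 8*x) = (x + 7)/(x + 4)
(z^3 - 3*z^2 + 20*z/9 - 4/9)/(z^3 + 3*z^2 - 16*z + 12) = (z^2 - z + 2/9)/(z^2 + 5*z - 6)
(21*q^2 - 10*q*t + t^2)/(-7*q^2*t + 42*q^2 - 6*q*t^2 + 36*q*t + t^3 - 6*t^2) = (-3*q + t)/(q*t - 6*q + t^2 - 6*t)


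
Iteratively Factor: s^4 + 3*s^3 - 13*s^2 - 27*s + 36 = (s + 3)*(s^3 - 13*s + 12) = (s - 1)*(s + 3)*(s^2 + s - 12) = (s - 1)*(s + 3)*(s + 4)*(s - 3)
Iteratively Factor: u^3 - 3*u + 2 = (u - 1)*(u^2 + u - 2) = (u - 1)^2*(u + 2)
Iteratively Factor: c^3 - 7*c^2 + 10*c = (c - 5)*(c^2 - 2*c) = c*(c - 5)*(c - 2)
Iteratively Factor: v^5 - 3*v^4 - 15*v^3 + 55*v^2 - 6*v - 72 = (v + 1)*(v^4 - 4*v^3 - 11*v^2 + 66*v - 72) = (v + 1)*(v + 4)*(v^3 - 8*v^2 + 21*v - 18) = (v - 3)*(v + 1)*(v + 4)*(v^2 - 5*v + 6) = (v - 3)^2*(v + 1)*(v + 4)*(v - 2)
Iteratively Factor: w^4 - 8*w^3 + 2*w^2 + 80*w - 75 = (w - 5)*(w^3 - 3*w^2 - 13*w + 15) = (w - 5)*(w + 3)*(w^2 - 6*w + 5) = (w - 5)^2*(w + 3)*(w - 1)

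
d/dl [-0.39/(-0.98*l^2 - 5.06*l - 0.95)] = (-0.7644*l - 1.9734)/(0.98*l^2 + 5.06*l + 0.95)^2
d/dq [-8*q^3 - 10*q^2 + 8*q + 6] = -24*q^2 - 20*q + 8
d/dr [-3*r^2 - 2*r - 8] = -6*r - 2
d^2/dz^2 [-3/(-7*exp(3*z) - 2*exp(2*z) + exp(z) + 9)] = 3*((-63*exp(2*z) - 8*exp(z) + 1)*(7*exp(3*z) + 2*exp(2*z) - exp(z) - 9) + 2*(21*exp(2*z) + 4*exp(z) - 1)^2*exp(z))*exp(z)/(7*exp(3*z) + 2*exp(2*z) - exp(z) - 9)^3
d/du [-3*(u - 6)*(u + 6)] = -6*u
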